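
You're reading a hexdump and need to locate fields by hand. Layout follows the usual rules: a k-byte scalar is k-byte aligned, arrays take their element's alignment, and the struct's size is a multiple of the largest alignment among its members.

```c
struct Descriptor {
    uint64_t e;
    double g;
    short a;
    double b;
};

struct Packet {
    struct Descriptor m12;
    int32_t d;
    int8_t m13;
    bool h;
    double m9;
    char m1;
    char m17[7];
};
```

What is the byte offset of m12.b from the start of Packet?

24

Descriptor: 0..8  e  (8B, 8-aligned); 8..16  g  (8B, 8-aligned); 16..18  a  (2B, 2-aligned); 18..24  -- padding (6B); 24..32  b  (8B, 8-aligned); sizeof = 32, alignof = 8
0..32  m12  (32B, 8-aligned)
within Descriptor: b at 24
0 + 24 = 24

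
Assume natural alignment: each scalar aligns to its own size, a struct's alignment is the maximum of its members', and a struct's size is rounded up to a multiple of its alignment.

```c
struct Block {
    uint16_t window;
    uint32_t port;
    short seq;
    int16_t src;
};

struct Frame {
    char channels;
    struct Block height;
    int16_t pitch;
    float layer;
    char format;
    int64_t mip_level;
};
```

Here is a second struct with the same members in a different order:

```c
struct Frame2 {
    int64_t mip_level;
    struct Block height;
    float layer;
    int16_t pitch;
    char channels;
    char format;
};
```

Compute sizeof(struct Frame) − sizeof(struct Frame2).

8

Block: @0: window [2B, align 2] → 2; +2 pad (align 4); @4: port [4B, align 4] → 8; @8: seq [2B, align 2] → 10; @10: src [2B, align 2] → 12; size 12, align 4
@0: channels [1B, align 1] → 1
+3 pad (align 4)
@4: height [12B, align 4] → 16
@16: pitch [2B, align 2] → 18
+2 pad (align 4)
@20: layer [4B, align 4] → 24
@24: format [1B, align 1] → 25
+7 pad (align 8)
@32: mip_level [8B, align 8] → 40
size 40, align 8
— Frame2 —
@0: mip_level [8B, align 8] → 8
@8: height [12B, align 4] → 20
@20: layer [4B, align 4] → 24
@24: pitch [2B, align 2] → 26
@26: channels [1B, align 1] → 27
@27: format [1B, align 1] → 28
+4 tail pad (align 8)
size 32, align 8
40 − 32 = 8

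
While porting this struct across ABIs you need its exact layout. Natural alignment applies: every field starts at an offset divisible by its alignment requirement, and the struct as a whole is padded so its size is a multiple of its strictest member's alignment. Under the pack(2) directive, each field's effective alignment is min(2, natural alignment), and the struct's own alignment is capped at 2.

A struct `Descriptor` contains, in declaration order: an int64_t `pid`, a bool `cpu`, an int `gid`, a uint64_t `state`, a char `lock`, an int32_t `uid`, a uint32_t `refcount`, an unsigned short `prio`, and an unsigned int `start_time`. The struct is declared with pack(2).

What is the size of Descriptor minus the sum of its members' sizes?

@0: pid [8B, align 2] → 8
@8: cpu [1B, align 1] → 9
+1 pad (align 2)
@10: gid [4B, align 2] → 14
@14: state [8B, align 2] → 22
@22: lock [1B, align 1] → 23
+1 pad (align 2)
@24: uid [4B, align 2] → 28
@28: refcount [4B, align 2] → 32
@32: prio [2B, align 2] → 34
@34: start_time [4B, align 2] → 38
size 38, align 2
data bytes 36, size 38 → padding 2

2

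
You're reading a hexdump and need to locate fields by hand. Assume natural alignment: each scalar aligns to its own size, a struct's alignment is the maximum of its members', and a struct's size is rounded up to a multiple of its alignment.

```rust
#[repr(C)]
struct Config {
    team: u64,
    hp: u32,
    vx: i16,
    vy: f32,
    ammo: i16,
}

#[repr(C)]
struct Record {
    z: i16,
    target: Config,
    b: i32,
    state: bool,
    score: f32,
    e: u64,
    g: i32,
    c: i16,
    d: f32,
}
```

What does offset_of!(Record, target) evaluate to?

Config: 0..8  team  (8B, 8-aligned); 8..12  hp  (4B, 4-aligned); 12..14  vx  (2B, 2-aligned); 14..16  -- padding (2B); 16..20  vy  (4B, 4-aligned); 20..22  ammo  (2B, 2-aligned); 22..24  -- tail padding (2B); sizeof = 24, alignof = 8
0..2  z  (2B, 2-aligned)
2..8  -- padding (6B)
8..32  target  (24B, 8-aligned)

8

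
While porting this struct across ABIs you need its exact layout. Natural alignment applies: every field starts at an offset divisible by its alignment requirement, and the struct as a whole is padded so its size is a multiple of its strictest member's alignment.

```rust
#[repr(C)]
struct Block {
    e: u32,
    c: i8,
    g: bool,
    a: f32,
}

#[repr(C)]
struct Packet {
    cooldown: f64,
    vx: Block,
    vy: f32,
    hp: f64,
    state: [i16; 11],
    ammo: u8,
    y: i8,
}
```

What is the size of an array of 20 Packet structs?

1120

Block: e at 0 (size 4, align 4) → ends 4; c at 4 (size 1, align 1) → ends 5; g at 5 (size 1, align 1) → ends 6; pad 2 to align 4 for a; a at 8 (size 4, align 4) → ends 12; total 12 bytes, alignment 4
cooldown at 0 (size 8, align 8) → ends 8
vx at 8 (size 12, align 4) → ends 20
vy at 20 (size 4, align 4) → ends 24
hp at 24 (size 8, align 8) → ends 32
state at 32 (size 22, align 2) → ends 54
ammo at 54 (size 1, align 1) → ends 55
y at 55 (size 1, align 1) → ends 56
total 56 bytes, alignment 8
array of 20: 20 × 56 = 1120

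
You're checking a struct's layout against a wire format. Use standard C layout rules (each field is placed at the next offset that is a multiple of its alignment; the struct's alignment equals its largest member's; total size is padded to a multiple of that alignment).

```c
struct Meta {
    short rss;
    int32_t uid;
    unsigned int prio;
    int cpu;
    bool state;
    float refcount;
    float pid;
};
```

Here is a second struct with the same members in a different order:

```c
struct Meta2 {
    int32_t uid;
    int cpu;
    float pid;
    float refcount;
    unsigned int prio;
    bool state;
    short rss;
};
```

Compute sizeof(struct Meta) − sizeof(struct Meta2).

0..2  rss  (2B, 2-aligned)
2..4  -- padding (2B)
4..8  uid  (4B, 4-aligned)
8..12  prio  (4B, 4-aligned)
12..16  cpu  (4B, 4-aligned)
16..17  state  (1B, 1-aligned)
17..20  -- padding (3B)
20..24  refcount  (4B, 4-aligned)
24..28  pid  (4B, 4-aligned)
sizeof = 28, alignof = 4
— Meta2 —
0..4  uid  (4B, 4-aligned)
4..8  cpu  (4B, 4-aligned)
8..12  pid  (4B, 4-aligned)
12..16  refcount  (4B, 4-aligned)
16..20  prio  (4B, 4-aligned)
20..21  state  (1B, 1-aligned)
21..22  -- padding (1B)
22..24  rss  (2B, 2-aligned)
sizeof = 24, alignof = 4
28 − 24 = 4

4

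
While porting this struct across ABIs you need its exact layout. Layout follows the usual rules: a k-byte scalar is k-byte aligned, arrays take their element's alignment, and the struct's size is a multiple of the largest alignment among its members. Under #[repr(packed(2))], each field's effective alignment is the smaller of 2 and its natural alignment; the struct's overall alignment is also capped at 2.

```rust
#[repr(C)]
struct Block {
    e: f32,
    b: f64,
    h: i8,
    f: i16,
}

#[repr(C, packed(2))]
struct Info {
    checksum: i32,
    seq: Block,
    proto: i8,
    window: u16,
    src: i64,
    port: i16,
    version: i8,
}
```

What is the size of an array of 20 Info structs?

Block: 0..4  e  (4B, 4-aligned); 4..8  -- padding (4B); 8..16  b  (8B, 8-aligned); 16..17  h  (1B, 1-aligned); 17..18  -- padding (1B); 18..20  f  (2B, 2-aligned); 20..24  -- tail padding (4B); sizeof = 24, alignof = 8
0..4  checksum  (4B, 2-aligned)
4..28  seq  (24B, 2-aligned)
28..29  proto  (1B, 1-aligned)
29..30  -- padding (1B)
30..32  window  (2B, 2-aligned)
32..40  src  (8B, 2-aligned)
40..42  port  (2B, 2-aligned)
42..43  version  (1B, 1-aligned)
43..44  -- tail padding (1B)
sizeof = 44, alignof = 2
array of 20: 20 × 44 = 880

880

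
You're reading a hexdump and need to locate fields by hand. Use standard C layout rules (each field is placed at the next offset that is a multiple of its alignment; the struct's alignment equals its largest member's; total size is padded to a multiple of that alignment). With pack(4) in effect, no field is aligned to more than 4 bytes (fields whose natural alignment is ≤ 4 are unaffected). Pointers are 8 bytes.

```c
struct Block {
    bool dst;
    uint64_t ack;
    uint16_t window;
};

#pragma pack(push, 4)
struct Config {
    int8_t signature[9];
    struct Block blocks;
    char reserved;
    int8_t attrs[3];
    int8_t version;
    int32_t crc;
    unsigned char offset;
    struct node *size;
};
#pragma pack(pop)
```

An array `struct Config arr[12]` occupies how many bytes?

720

Block: 0..1  dst  (1B, 1-aligned); 1..8  -- padding (7B); 8..16  ack  (8B, 8-aligned); 16..18  window  (2B, 2-aligned); 18..24  -- tail padding (6B); sizeof = 24, alignof = 8
0..9  signature  (9B, 1-aligned)
9..12  -- padding (3B)
12..36  blocks  (24B, 4-aligned)
36..37  reserved  (1B, 1-aligned)
37..40  attrs  (3B, 1-aligned)
40..41  version  (1B, 1-aligned)
41..44  -- padding (3B)
44..48  crc  (4B, 4-aligned)
48..49  offset  (1B, 1-aligned)
49..52  -- padding (3B)
52..60  size  (8B, 4-aligned)
sizeof = 60, alignof = 4
array of 12: 12 × 60 = 720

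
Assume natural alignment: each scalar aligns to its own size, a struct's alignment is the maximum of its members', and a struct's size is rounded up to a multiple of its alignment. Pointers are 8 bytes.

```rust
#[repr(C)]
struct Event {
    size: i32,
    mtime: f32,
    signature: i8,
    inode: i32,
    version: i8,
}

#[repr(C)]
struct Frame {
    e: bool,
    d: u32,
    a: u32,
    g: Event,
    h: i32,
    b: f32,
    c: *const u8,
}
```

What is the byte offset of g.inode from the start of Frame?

Event: size at 0 (size 4, align 4) → ends 4; mtime at 4 (size 4, align 4) → ends 8; signature at 8 (size 1, align 1) → ends 9; pad 3 to align 4 for inode; inode at 12 (size 4, align 4) → ends 16; version at 16 (size 1, align 1) → ends 17; tail pad 3 to reach multiple of 4; total 20 bytes, alignment 4
e at 0 (size 1, align 1) → ends 1
pad 3 to align 4 for d
d at 4 (size 4, align 4) → ends 8
a at 8 (size 4, align 4) → ends 12
g at 12 (size 20, align 4) → ends 32
within Event: inode at 12
12 + 12 = 24

24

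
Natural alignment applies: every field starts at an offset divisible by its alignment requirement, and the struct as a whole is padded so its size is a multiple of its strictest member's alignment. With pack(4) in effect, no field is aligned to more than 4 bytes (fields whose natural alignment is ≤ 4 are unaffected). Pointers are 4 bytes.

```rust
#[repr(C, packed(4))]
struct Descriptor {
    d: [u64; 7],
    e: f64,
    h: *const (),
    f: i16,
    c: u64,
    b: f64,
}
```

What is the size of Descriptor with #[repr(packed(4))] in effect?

d at 0 (size 56, align 4) → ends 56
e at 56 (size 8, align 4) → ends 64
h at 64 (size 4, align 4) → ends 68
f at 68 (size 2, align 2) → ends 70
pad 2 to align 4 for c
c at 72 (size 8, align 4) → ends 80
b at 80 (size 8, align 4) → ends 88
total 88 bytes, alignment 4

88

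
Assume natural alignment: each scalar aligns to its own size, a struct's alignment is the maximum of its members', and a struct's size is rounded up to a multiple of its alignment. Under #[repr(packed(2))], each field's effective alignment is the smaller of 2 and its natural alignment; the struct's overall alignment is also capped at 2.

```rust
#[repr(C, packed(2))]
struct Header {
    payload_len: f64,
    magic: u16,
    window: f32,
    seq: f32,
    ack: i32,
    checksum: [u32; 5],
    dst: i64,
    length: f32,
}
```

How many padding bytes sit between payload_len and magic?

0..8  payload_len  (8B, 2-aligned)
8..10  magic  (2B, 2-aligned)

0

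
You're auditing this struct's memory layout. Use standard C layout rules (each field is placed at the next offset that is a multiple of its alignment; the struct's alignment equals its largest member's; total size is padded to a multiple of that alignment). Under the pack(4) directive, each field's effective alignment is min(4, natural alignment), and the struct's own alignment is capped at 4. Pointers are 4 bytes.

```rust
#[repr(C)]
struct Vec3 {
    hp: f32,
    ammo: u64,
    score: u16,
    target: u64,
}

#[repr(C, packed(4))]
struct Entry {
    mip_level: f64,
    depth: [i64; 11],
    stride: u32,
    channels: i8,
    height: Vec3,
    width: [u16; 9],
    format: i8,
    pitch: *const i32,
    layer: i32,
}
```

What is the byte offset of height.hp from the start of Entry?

104

Vec3: 0..4  hp  (4B, 4-aligned); 4..8  -- padding (4B); 8..16  ammo  (8B, 8-aligned); 16..18  score  (2B, 2-aligned); 18..24  -- padding (6B); 24..32  target  (8B, 8-aligned); sizeof = 32, alignof = 8
0..8  mip_level  (8B, 4-aligned)
8..96  depth  (88B, 4-aligned)
96..100  stride  (4B, 4-aligned)
100..101  channels  (1B, 1-aligned)
101..104  -- padding (3B)
104..136  height  (32B, 4-aligned)
within Vec3: hp at 0
104 + 0 = 104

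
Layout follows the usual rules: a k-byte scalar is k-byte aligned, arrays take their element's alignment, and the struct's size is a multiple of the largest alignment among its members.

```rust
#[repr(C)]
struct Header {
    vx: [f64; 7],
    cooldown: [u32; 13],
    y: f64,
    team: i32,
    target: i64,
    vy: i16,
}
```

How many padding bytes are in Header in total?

@0: vx [56B, align 8] → 56
@56: cooldown [52B, align 4] → 108
+4 pad (align 8)
@112: y [8B, align 8] → 120
@120: team [4B, align 4] → 124
+4 pad (align 8)
@128: target [8B, align 8] → 136
@136: vy [2B, align 2] → 138
+6 tail pad (align 8)
size 144, align 8
data bytes 130, size 144 → padding 14

14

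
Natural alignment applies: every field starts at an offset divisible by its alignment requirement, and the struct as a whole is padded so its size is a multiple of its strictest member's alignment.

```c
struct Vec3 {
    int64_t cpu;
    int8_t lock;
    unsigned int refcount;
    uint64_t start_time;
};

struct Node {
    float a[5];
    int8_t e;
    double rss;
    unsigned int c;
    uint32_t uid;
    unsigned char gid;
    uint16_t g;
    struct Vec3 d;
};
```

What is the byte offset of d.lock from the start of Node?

Vec3: cpu at 0 (size 8, align 8) → ends 8; lock at 8 (size 1, align 1) → ends 9; pad 3 to align 4 for refcount; refcount at 12 (size 4, align 4) → ends 16; start_time at 16 (size 8, align 8) → ends 24; total 24 bytes, alignment 8
a at 0 (size 20, align 4) → ends 20
e at 20 (size 1, align 1) → ends 21
pad 3 to align 8 for rss
rss at 24 (size 8, align 8) → ends 32
c at 32 (size 4, align 4) → ends 36
uid at 36 (size 4, align 4) → ends 40
gid at 40 (size 1, align 1) → ends 41
pad 1 to align 2 for g
g at 42 (size 2, align 2) → ends 44
pad 4 to align 8 for d
d at 48 (size 24, align 8) → ends 72
within Vec3: lock at 8
48 + 8 = 56

56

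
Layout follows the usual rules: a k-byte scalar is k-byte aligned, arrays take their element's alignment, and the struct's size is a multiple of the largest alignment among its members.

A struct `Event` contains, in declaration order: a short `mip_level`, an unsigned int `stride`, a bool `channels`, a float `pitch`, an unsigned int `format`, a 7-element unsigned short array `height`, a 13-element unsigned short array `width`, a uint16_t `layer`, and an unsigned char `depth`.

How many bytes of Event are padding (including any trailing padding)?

6

mip_level at 0 (size 2, align 2) → ends 2
pad 2 to align 4 for stride
stride at 4 (size 4, align 4) → ends 8
channels at 8 (size 1, align 1) → ends 9
pad 3 to align 4 for pitch
pitch at 12 (size 4, align 4) → ends 16
format at 16 (size 4, align 4) → ends 20
height at 20 (size 14, align 2) → ends 34
width at 34 (size 26, align 2) → ends 60
layer at 60 (size 2, align 2) → ends 62
depth at 62 (size 1, align 1) → ends 63
tail pad 1 to reach multiple of 4
total 64 bytes, alignment 4
data bytes 58, size 64 → padding 6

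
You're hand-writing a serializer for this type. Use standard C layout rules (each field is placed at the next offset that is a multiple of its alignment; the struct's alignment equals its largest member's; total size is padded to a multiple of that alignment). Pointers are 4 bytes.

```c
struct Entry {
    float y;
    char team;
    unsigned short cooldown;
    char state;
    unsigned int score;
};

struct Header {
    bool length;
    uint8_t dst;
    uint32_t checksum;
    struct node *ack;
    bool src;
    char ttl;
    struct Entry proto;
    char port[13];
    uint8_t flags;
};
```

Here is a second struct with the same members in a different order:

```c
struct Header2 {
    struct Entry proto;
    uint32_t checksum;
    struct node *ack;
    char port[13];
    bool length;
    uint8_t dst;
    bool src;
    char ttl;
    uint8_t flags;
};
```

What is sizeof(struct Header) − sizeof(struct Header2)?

Entry: 0..4  y  (4B, 4-aligned); 4..5  team  (1B, 1-aligned); 5..6  -- padding (1B); 6..8  cooldown  (2B, 2-aligned); 8..9  state  (1B, 1-aligned); 9..12  -- padding (3B); 12..16  score  (4B, 4-aligned); sizeof = 16, alignof = 4
0..1  length  (1B, 1-aligned)
1..2  dst  (1B, 1-aligned)
2..4  -- padding (2B)
4..8  checksum  (4B, 4-aligned)
8..12  ack  (4B, 4-aligned)
12..13  src  (1B, 1-aligned)
13..14  ttl  (1B, 1-aligned)
14..16  -- padding (2B)
16..32  proto  (16B, 4-aligned)
32..45  port  (13B, 1-aligned)
45..46  flags  (1B, 1-aligned)
46..48  -- tail padding (2B)
sizeof = 48, alignof = 4
— Header2 —
0..16  proto  (16B, 4-aligned)
16..20  checksum  (4B, 4-aligned)
20..24  ack  (4B, 4-aligned)
24..37  port  (13B, 1-aligned)
37..38  length  (1B, 1-aligned)
38..39  dst  (1B, 1-aligned)
39..40  src  (1B, 1-aligned)
40..41  ttl  (1B, 1-aligned)
41..42  flags  (1B, 1-aligned)
42..44  -- tail padding (2B)
sizeof = 44, alignof = 4
48 − 44 = 4

4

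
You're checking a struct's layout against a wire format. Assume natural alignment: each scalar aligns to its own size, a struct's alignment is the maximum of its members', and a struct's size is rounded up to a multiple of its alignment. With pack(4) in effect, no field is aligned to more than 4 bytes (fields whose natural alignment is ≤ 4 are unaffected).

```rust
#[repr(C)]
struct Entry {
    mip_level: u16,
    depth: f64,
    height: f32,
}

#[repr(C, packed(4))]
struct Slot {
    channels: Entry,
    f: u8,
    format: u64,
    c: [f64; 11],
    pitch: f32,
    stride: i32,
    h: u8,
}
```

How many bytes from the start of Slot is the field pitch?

Entry: 0..2  mip_level  (2B, 2-aligned); 2..8  -- padding (6B); 8..16  depth  (8B, 8-aligned); 16..20  height  (4B, 4-aligned); 20..24  -- tail padding (4B); sizeof = 24, alignof = 8
0..24  channels  (24B, 4-aligned)
24..25  f  (1B, 1-aligned)
25..28  -- padding (3B)
28..36  format  (8B, 4-aligned)
36..124  c  (88B, 4-aligned)
124..128  pitch  (4B, 4-aligned)

124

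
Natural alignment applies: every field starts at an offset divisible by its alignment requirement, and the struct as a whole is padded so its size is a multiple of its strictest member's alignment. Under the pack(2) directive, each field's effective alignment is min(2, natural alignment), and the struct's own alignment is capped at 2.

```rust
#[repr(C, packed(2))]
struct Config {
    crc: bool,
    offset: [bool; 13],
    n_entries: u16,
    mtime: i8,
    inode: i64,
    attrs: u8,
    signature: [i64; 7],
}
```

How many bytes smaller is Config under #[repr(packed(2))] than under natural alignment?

natural layout:
  @0: crc [1B, align 1] → 1
  @1: offset [13B, align 1] → 14
  @14: n_entries [2B, align 2] → 16
  @16: mtime [1B, align 1] → 17
  +7 pad (align 8)
  @24: inode [8B, align 8] → 32
  @32: attrs [1B, align 1] → 33
  +7 pad (align 8)
  @40: signature [56B, align 8] → 96
  size 96, align 8
packed(2) layout:
  @0: crc [1B, align 1] → 1
  @1: offset [13B, align 1] → 14
  @14: n_entries [2B, align 2] → 16
  @16: mtime [1B, align 1] → 17
  +1 pad (align 2)
  @18: inode [8B, align 2] → 26
  @26: attrs [1B, align 1] → 27
  +1 pad (align 2)
  @28: signature [56B, align 2] → 84
  size 84, align 2
96 − 84 = 12

12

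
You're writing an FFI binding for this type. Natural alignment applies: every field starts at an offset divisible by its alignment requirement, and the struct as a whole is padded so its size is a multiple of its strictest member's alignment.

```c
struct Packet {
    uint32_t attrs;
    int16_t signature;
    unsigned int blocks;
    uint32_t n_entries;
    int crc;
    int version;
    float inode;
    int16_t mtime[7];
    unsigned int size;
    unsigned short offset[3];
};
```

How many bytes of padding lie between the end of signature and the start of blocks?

2

attrs at 0 (size 4, align 4) → ends 4
signature at 4 (size 2, align 2) → ends 6
pad 2 to align 4 for blocks
blocks at 8 (size 4, align 4) → ends 12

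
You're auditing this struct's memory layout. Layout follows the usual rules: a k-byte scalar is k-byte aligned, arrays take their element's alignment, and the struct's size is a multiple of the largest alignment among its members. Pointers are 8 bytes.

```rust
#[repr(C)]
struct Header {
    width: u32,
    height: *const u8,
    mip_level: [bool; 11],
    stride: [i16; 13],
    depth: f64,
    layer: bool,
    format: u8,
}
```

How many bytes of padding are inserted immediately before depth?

@0: width [4B, align 4] → 4
+4 pad (align 8)
@8: height [8B, align 8] → 16
@16: mip_level [11B, align 1] → 27
+1 pad (align 2)
@28: stride [26B, align 2] → 54
+2 pad (align 8)
@56: depth [8B, align 8] → 64

2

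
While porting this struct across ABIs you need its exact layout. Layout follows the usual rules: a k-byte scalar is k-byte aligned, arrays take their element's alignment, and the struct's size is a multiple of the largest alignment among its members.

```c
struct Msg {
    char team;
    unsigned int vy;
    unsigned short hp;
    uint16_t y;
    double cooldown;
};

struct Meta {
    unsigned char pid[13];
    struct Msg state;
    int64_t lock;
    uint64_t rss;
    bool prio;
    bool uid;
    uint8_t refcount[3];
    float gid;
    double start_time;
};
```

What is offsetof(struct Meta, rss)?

Msg: team at 0 (size 1, align 1) → ends 1; pad 3 to align 4 for vy; vy at 4 (size 4, align 4) → ends 8; hp at 8 (size 2, align 2) → ends 10; y at 10 (size 2, align 2) → ends 12; pad 4 to align 8 for cooldown; cooldown at 16 (size 8, align 8) → ends 24; total 24 bytes, alignment 8
pid at 0 (size 13, align 1) → ends 13
pad 3 to align 8 for state
state at 16 (size 24, align 8) → ends 40
lock at 40 (size 8, align 8) → ends 48
rss at 48 (size 8, align 8) → ends 56

48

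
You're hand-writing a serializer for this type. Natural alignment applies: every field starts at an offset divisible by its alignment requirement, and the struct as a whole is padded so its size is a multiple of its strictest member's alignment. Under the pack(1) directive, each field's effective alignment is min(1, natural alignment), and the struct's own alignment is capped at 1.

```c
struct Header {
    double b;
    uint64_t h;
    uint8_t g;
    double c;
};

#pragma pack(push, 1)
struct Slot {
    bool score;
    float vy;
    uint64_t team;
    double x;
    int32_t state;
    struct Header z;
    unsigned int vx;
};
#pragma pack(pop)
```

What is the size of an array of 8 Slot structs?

Header: b at 0 (size 8, align 8) → ends 8; h at 8 (size 8, align 8) → ends 16; g at 16 (size 1, align 1) → ends 17; pad 7 to align 8 for c; c at 24 (size 8, align 8) → ends 32; total 32 bytes, alignment 8
score at 0 (size 1, align 1) → ends 1
vy at 1 (size 4, align 1) → ends 5
team at 5 (size 8, align 1) → ends 13
x at 13 (size 8, align 1) → ends 21
state at 21 (size 4, align 1) → ends 25
z at 25 (size 32, align 1) → ends 57
vx at 57 (size 4, align 1) → ends 61
total 61 bytes, alignment 1
array of 8: 8 × 61 = 488

488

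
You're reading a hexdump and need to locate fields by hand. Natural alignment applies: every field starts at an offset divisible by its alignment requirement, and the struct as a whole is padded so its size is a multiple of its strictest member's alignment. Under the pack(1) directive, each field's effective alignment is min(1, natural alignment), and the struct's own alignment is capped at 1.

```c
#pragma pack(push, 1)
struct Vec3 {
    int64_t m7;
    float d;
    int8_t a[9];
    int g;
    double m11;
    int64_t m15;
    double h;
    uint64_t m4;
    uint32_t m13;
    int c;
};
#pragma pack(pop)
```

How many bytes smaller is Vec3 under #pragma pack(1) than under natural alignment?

natural layout:
  @0: m7 [8B, align 8] → 8
  @8: d [4B, align 4] → 12
  @12: a [9B, align 1] → 21
  +3 pad (align 4)
  @24: g [4B, align 4] → 28
  +4 pad (align 8)
  @32: m11 [8B, align 8] → 40
  @40: m15 [8B, align 8] → 48
  @48: h [8B, align 8] → 56
  @56: m4 [8B, align 8] → 64
  @64: m13 [4B, align 4] → 68
  @68: c [4B, align 4] → 72
  size 72, align 8
packed(1) layout:
  @0: m7 [8B, align 1] → 8
  @8: d [4B, align 1] → 12
  @12: a [9B, align 1] → 21
  @21: g [4B, align 1] → 25
  @25: m11 [8B, align 1] → 33
  @33: m15 [8B, align 1] → 41
  @41: h [8B, align 1] → 49
  @49: m4 [8B, align 1] → 57
  @57: m13 [4B, align 1] → 61
  @61: c [4B, align 1] → 65
  size 65, align 1
72 − 65 = 7

7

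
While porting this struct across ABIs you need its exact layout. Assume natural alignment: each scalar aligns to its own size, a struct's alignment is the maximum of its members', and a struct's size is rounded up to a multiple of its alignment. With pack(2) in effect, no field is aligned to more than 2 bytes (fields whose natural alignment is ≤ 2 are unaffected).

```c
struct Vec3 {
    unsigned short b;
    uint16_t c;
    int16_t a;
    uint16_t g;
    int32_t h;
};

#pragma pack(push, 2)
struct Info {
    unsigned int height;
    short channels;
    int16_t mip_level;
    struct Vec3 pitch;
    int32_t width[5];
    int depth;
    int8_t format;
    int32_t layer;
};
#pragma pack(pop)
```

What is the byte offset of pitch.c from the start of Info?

10

Vec3: 0..2  b  (2B, 2-aligned); 2..4  c  (2B, 2-aligned); 4..6  a  (2B, 2-aligned); 6..8  g  (2B, 2-aligned); 8..12  h  (4B, 4-aligned); sizeof = 12, alignof = 4
0..4  height  (4B, 2-aligned)
4..6  channels  (2B, 2-aligned)
6..8  mip_level  (2B, 2-aligned)
8..20  pitch  (12B, 2-aligned)
within Vec3: c at 2
8 + 2 = 10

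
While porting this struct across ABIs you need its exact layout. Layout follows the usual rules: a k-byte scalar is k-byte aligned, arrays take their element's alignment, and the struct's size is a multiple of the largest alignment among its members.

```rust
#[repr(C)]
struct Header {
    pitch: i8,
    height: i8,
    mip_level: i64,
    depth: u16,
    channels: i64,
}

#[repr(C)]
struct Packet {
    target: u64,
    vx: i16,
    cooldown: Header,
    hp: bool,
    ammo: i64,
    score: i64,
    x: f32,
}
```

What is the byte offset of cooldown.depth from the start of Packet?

32

Header: 0..1  pitch  (1B, 1-aligned); 1..2  height  (1B, 1-aligned); 2..8  -- padding (6B); 8..16  mip_level  (8B, 8-aligned); 16..18  depth  (2B, 2-aligned); 18..24  -- padding (6B); 24..32  channels  (8B, 8-aligned); sizeof = 32, alignof = 8
0..8  target  (8B, 8-aligned)
8..10  vx  (2B, 2-aligned)
10..16  -- padding (6B)
16..48  cooldown  (32B, 8-aligned)
within Header: depth at 16
16 + 16 = 32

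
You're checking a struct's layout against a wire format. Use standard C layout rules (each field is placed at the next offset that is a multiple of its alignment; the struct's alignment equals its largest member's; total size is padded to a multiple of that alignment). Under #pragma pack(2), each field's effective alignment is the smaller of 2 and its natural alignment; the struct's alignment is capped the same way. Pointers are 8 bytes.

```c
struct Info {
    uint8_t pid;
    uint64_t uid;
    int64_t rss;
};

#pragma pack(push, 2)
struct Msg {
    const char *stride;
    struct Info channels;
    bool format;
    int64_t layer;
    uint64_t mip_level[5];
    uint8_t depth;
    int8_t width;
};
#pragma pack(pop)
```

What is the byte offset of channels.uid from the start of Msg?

16

Info: pid at 0 (size 1, align 1) → ends 1; pad 7 to align 8 for uid; uid at 8 (size 8, align 8) → ends 16; rss at 16 (size 8, align 8) → ends 24; total 24 bytes, alignment 8
stride at 0 (size 8, align 2) → ends 8
channels at 8 (size 24, align 2) → ends 32
within Info: uid at 8
8 + 8 = 16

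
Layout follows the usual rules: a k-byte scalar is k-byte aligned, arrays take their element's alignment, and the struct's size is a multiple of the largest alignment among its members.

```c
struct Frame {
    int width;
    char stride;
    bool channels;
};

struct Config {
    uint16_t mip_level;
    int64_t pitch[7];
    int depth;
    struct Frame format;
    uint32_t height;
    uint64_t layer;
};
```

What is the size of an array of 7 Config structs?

616

Frame: 0..4  width  (4B, 4-aligned); 4..5  stride  (1B, 1-aligned); 5..6  channels  (1B, 1-aligned); 6..8  -- tail padding (2B); sizeof = 8, alignof = 4
0..2  mip_level  (2B, 2-aligned)
2..8  -- padding (6B)
8..64  pitch  (56B, 8-aligned)
64..68  depth  (4B, 4-aligned)
68..76  format  (8B, 4-aligned)
76..80  height  (4B, 4-aligned)
80..88  layer  (8B, 8-aligned)
sizeof = 88, alignof = 8
array of 7: 7 × 88 = 616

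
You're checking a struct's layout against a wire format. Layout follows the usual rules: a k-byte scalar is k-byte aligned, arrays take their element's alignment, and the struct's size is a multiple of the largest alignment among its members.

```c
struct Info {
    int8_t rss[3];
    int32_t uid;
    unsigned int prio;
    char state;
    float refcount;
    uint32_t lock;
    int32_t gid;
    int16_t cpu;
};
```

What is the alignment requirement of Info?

4

member alignments: rss=1, uid=4, prio=4, state=1, refcount=4, lock=4, gid=4, cpu=2
max = 4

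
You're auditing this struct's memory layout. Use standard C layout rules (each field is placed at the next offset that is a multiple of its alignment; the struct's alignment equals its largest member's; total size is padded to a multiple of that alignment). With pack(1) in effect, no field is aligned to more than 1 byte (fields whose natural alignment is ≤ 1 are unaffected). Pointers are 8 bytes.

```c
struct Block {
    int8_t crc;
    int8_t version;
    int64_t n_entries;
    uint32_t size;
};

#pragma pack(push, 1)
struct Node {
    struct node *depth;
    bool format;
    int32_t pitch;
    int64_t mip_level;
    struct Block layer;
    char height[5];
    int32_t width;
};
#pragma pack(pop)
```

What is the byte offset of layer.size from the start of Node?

Block: 0..1  crc  (1B, 1-aligned); 1..2  version  (1B, 1-aligned); 2..8  -- padding (6B); 8..16  n_entries  (8B, 8-aligned); 16..20  size  (4B, 4-aligned); 20..24  -- tail padding (4B); sizeof = 24, alignof = 8
0..8  depth  (8B, 1-aligned)
8..9  format  (1B, 1-aligned)
9..13  pitch  (4B, 1-aligned)
13..21  mip_level  (8B, 1-aligned)
21..45  layer  (24B, 1-aligned)
within Block: size at 16
21 + 16 = 37

37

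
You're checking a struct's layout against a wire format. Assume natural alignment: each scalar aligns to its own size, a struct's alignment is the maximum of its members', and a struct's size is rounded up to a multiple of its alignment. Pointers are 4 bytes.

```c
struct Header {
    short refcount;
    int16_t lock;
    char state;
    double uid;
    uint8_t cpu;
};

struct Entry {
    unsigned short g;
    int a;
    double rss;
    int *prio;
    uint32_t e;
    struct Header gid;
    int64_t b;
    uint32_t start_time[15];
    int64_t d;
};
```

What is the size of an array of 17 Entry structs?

2176

Header: refcount at 0 (size 2, align 2) → ends 2; lock at 2 (size 2, align 2) → ends 4; state at 4 (size 1, align 1) → ends 5; pad 3 to align 8 for uid; uid at 8 (size 8, align 8) → ends 16; cpu at 16 (size 1, align 1) → ends 17; tail pad 7 to reach multiple of 8; total 24 bytes, alignment 8
g at 0 (size 2, align 2) → ends 2
pad 2 to align 4 for a
a at 4 (size 4, align 4) → ends 8
rss at 8 (size 8, align 8) → ends 16
prio at 16 (size 4, align 4) → ends 20
e at 20 (size 4, align 4) → ends 24
gid at 24 (size 24, align 8) → ends 48
b at 48 (size 8, align 8) → ends 56
start_time at 56 (size 60, align 4) → ends 116
pad 4 to align 8 for d
d at 120 (size 8, align 8) → ends 128
total 128 bytes, alignment 8
array of 17: 17 × 128 = 2176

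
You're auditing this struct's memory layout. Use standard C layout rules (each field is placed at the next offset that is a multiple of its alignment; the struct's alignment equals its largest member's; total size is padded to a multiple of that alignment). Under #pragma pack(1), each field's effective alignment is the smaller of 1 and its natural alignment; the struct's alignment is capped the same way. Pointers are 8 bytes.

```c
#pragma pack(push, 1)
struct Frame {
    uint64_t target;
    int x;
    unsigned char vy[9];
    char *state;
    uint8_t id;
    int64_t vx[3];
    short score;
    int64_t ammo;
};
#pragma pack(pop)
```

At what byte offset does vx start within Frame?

@0: target [8B, align 1] → 8
@8: x [4B, align 1] → 12
@12: vy [9B, align 1] → 21
@21: state [8B, align 1] → 29
@29: id [1B, align 1] → 30
@30: vx [24B, align 1] → 54

30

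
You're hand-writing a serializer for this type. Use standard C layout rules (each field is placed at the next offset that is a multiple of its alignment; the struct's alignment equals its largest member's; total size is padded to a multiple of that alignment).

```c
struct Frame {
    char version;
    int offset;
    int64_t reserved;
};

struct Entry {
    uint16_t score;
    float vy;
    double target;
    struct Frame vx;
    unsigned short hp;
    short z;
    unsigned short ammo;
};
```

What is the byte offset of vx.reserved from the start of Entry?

24

Frame: 0..1  version  (1B, 1-aligned); 1..4  -- padding (3B); 4..8  offset  (4B, 4-aligned); 8..16  reserved  (8B, 8-aligned); sizeof = 16, alignof = 8
0..2  score  (2B, 2-aligned)
2..4  -- padding (2B)
4..8  vy  (4B, 4-aligned)
8..16  target  (8B, 8-aligned)
16..32  vx  (16B, 8-aligned)
within Frame: reserved at 8
16 + 8 = 24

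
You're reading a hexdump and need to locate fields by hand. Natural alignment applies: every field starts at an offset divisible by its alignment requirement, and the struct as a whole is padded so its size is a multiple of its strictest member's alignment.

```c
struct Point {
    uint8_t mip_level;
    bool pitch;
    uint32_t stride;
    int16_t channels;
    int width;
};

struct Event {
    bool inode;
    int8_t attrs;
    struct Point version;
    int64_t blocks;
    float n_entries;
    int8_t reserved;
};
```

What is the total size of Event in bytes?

40 bytes

Point: @0: mip_level [1B, align 1] → 1; @1: pitch [1B, align 1] → 2; +2 pad (align 4); @4: stride [4B, align 4] → 8; @8: channels [2B, align 2] → 10; +2 pad (align 4); @12: width [4B, align 4] → 16; size 16, align 4
@0: inode [1B, align 1] → 1
@1: attrs [1B, align 1] → 2
+2 pad (align 4)
@4: version [16B, align 4] → 20
+4 pad (align 8)
@24: blocks [8B, align 8] → 32
@32: n_entries [4B, align 4] → 36
@36: reserved [1B, align 1] → 37
+3 tail pad (align 8)
size 40, align 8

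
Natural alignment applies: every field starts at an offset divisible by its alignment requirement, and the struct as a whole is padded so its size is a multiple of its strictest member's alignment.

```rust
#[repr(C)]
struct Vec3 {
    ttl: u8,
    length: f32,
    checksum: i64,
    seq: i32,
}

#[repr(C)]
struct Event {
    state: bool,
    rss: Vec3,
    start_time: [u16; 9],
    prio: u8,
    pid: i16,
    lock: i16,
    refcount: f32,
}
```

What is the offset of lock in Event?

Vec3: ttl at 0 (size 1, align 1) → ends 1; pad 3 to align 4 for length; length at 4 (size 4, align 4) → ends 8; checksum at 8 (size 8, align 8) → ends 16; seq at 16 (size 4, align 4) → ends 20; tail pad 4 to reach multiple of 8; total 24 bytes, alignment 8
state at 0 (size 1, align 1) → ends 1
pad 7 to align 8 for rss
rss at 8 (size 24, align 8) → ends 32
start_time at 32 (size 18, align 2) → ends 50
prio at 50 (size 1, align 1) → ends 51
pad 1 to align 2 for pid
pid at 52 (size 2, align 2) → ends 54
lock at 54 (size 2, align 2) → ends 56

54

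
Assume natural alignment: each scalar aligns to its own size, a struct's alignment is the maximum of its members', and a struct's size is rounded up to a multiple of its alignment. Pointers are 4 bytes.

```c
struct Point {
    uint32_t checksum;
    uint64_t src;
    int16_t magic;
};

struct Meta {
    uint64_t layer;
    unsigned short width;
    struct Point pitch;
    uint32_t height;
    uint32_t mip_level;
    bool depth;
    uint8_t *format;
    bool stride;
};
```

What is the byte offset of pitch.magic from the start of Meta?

32

Point: @0: checksum [4B, align 4] → 4; +4 pad (align 8); @8: src [8B, align 8] → 16; @16: magic [2B, align 2] → 18; +6 tail pad (align 8); size 24, align 8
@0: layer [8B, align 8] → 8
@8: width [2B, align 2] → 10
+6 pad (align 8)
@16: pitch [24B, align 8] → 40
within Point: magic at 16
16 + 16 = 32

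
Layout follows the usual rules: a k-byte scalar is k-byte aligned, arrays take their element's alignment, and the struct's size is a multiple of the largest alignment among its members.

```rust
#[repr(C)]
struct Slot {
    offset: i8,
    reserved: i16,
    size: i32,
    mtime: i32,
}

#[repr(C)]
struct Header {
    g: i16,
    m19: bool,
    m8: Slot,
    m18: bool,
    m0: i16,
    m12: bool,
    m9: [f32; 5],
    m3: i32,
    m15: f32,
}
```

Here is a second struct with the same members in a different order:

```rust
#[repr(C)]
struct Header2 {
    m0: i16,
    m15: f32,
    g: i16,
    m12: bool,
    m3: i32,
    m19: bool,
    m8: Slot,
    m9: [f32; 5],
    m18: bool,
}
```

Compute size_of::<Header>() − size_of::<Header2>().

Slot: @0: offset [1B, align 1] → 1; +1 pad (align 2); @2: reserved [2B, align 2] → 4; @4: size [4B, align 4] → 8; @8: mtime [4B, align 4] → 12; size 12, align 4
@0: g [2B, align 2] → 2
@2: m19 [1B, align 1] → 3
+1 pad (align 4)
@4: m8 [12B, align 4] → 16
@16: m18 [1B, align 1] → 17
+1 pad (align 2)
@18: m0 [2B, align 2] → 20
@20: m12 [1B, align 1] → 21
+3 pad (align 4)
@24: m9 [20B, align 4] → 44
@44: m3 [4B, align 4] → 48
@48: m15 [4B, align 4] → 52
size 52, align 4
— Header2 —
@0: m0 [2B, align 2] → 2
+2 pad (align 4)
@4: m15 [4B, align 4] → 8
@8: g [2B, align 2] → 10
@10: m12 [1B, align 1] → 11
+1 pad (align 4)
@12: m3 [4B, align 4] → 16
@16: m19 [1B, align 1] → 17
+3 pad (align 4)
@20: m8 [12B, align 4] → 32
@32: m9 [20B, align 4] → 52
@52: m18 [1B, align 1] → 53
+3 tail pad (align 4)
size 56, align 4
52 − 56 = -4

-4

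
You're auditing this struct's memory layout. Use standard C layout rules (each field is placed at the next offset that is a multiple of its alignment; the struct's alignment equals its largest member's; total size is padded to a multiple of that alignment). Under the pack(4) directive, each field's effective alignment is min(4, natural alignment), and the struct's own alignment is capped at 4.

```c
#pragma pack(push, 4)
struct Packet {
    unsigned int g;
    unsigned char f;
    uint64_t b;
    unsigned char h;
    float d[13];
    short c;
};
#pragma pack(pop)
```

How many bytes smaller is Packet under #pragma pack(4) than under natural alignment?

natural layout:
  @0: g [4B, align 4] → 4
  @4: f [1B, align 1] → 5
  +3 pad (align 8)
  @8: b [8B, align 8] → 16
  @16: h [1B, align 1] → 17
  +3 pad (align 4)
  @20: d [52B, align 4] → 72
  @72: c [2B, align 2] → 74
  +6 tail pad (align 8)
  size 80, align 8
packed(4) layout:
  @0: g [4B, align 4] → 4
  @4: f [1B, align 1] → 5
  +3 pad (align 4)
  @8: b [8B, align 4] → 16
  @16: h [1B, align 1] → 17
  +3 pad (align 4)
  @20: d [52B, align 4] → 72
  @72: c [2B, align 2] → 74
  +2 tail pad (align 4)
  size 76, align 4
80 − 76 = 4

4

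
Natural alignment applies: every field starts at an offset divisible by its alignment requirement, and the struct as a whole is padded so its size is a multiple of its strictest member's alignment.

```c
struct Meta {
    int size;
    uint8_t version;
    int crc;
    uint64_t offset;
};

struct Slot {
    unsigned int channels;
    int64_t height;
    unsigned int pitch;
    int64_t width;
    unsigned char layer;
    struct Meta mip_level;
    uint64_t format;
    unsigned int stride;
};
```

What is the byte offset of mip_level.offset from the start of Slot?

Meta: size at 0 (size 4, align 4) → ends 4; version at 4 (size 1, align 1) → ends 5; pad 3 to align 4 for crc; crc at 8 (size 4, align 4) → ends 12; pad 4 to align 8 for offset; offset at 16 (size 8, align 8) → ends 24; total 24 bytes, alignment 8
channels at 0 (size 4, align 4) → ends 4
pad 4 to align 8 for height
height at 8 (size 8, align 8) → ends 16
pitch at 16 (size 4, align 4) → ends 20
pad 4 to align 8 for width
width at 24 (size 8, align 8) → ends 32
layer at 32 (size 1, align 1) → ends 33
pad 7 to align 8 for mip_level
mip_level at 40 (size 24, align 8) → ends 64
within Meta: offset at 16
40 + 16 = 56

56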